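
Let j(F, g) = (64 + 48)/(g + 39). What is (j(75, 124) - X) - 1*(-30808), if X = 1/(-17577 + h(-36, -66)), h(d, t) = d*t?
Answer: 76336625179/2477763 ≈ 30809.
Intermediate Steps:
j(F, g) = 112/(39 + g)
X = -1/15201 (X = 1/(-17577 - 36*(-66)) = 1/(-17577 + 2376) = 1/(-15201) = -1/15201 ≈ -6.5785e-5)
(j(75, 124) - X) - 1*(-30808) = (112/(39 + 124) - 1*(-1/15201)) - 1*(-30808) = (112/163 + 1/15201) + 30808 = 1702675/2477763 + 30808 = 76336625179/2477763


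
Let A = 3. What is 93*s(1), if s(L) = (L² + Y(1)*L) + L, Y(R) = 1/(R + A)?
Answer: 837/4 ≈ 209.25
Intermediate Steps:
Y(R) = 1/(3 + R) (Y(R) = 1/(R + 3) = 1/(3 + R))
s(L) = L² + 5*L/4 (s(L) = (L² + L/(3 + 1)) + L = (L² + L/4) + L = L² + 5*L/4)
93*s(1) = 93*((¼)*1*(5 + 4*1)) = 93*((¼)*1*(5 + 4)) = 93*((¼)*1*9) = 93*(9/4) = 837/4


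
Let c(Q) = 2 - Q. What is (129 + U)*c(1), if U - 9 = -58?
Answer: 80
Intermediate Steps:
U = -49 (U = 9 - 58 = -49)
(129 + U)*c(1) = (129 - 49)*(2 - 1*1) = 80*(2 - 1) = 80*1 = 80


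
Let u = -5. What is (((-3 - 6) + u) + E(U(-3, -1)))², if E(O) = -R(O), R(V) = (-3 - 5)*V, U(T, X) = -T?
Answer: 100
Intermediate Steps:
R(V) = -8*V
E(O) = 8*O (E(O) = -(-8)*O = 8*O)
(((-3 - 6) + u) + E(U(-3, -1)))² = (((-3 - 6) - 5) + 8*(-1*(-3)))² = ((-9 - 5) + 8*3)² = (-14 + 24)² = 10² = 100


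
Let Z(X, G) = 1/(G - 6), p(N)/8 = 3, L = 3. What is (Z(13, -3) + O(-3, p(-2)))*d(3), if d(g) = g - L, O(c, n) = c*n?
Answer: 0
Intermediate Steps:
p(N) = 24 (p(N) = 8*3 = 24)
Z(X, G) = 1/(-6 + G)
d(g) = -3 + g (d(g) = g - 1*3 = g - 3 = -3 + g)
(Z(13, -3) + O(-3, p(-2)))*d(3) = (1/(-6 - 3) - 3*24)*(-3 + 3) = (1/(-9) - 72)*0 = (-⅑ - 72)*0 = -649/9*0 = 0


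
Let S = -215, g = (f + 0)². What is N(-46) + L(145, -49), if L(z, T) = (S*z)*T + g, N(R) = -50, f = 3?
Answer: 1527534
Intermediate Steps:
g = 9 (g = (3 + 0)² = 3² = 9)
L(z, T) = 9 - 215*T*z (L(z, T) = (-215*z)*T + 9 = -215*T*z + 9 = 9 - 215*T*z)
N(-46) + L(145, -49) = -50 + (9 - 215*(-49)*145) = -50 + (9 + 1527575) = -50 + 1527584 = 1527534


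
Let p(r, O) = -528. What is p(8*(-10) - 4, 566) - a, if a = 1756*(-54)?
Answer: 94296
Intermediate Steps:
a = -94824
p(8*(-10) - 4, 566) - a = -528 - 1*(-94824) = -528 + 94824 = 94296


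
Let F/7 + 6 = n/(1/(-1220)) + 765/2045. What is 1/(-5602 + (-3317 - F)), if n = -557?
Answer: -409/1949154784 ≈ -2.0983e-7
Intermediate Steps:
F = 1945506913/409 (F = -42 + 7*(-557/(1/(-1220)) + 765/2045) = -42 + 7*(-557/(-1/1220) + 765*(1/2045)) = -42 + 7*(-557*(-1220) + 153/409) = -42 + 7*(679540 + 153/409) = -42 + 7*(277932013/409) = -42 + 1945524091/409 = 1945506913/409 ≈ 4.7567e+6)
1/(-5602 + (-3317 - F)) = 1/(-5602 + (-3317 - 1*1945506913/409)) = 1/(-5602 + (-3317 - 1945506913/409)) = 1/(-5602 - 1946863566/409) = 1/(-1949154784/409) = -409/1949154784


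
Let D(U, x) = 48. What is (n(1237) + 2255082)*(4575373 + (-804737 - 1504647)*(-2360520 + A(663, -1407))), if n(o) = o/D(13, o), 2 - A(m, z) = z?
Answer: 196576761986324997827/16 ≈ 1.2286e+19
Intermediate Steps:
A(m, z) = 2 - z
n(o) = o/48
(n(1237) + 2255082)*(4575373 + (-804737 - 1504647)*(-2360520 + A(663, -1407))) = ((1/48)*1237 + 2255082)*(4575373 + (-804737 - 1504647)*(-2360520 + (2 - 1*(-1407)))) = (1237/48 + 2255082)*(4575373 - 2309384*(-2360520 + (2 + 1407))) = 108245173*(4575373 - 2309384*(-2360520 + 1409))/48 = 108245173*(4575373 - 2309384*(-2359111))/48 = 108245173*(4575373 + 5448093197624)/48 = (108245173/48)*5448097772997 = 196576761986324997827/16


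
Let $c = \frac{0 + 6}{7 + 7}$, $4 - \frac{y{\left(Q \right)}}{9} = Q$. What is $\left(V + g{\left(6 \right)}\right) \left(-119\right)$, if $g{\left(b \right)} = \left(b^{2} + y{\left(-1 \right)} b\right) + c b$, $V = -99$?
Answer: $-24939$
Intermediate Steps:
$y{\left(Q \right)} = 36 - 9 Q$
$c = \frac{3}{7}$ ($c = \frac{6}{14} = 6 \cdot \frac{1}{14} = \frac{3}{7} \approx 0.42857$)
$g{\left(b \right)} = b^{2} + \frac{318 b}{7}$ ($g{\left(b \right)} = \left(b^{2} + \left(36 - -9\right) b\right) + \frac{3 b}{7} = \left(b^{2} + \left(36 + 9\right) b\right) + \frac{3 b}{7} = \left(b^{2} + 45 b\right) + \frac{3 b}{7} = b^{2} + \frac{318 b}{7}$)
$\left(V + g{\left(6 \right)}\right) \left(-119\right) = \left(-99 + \frac{1}{7} \cdot 6 \left(318 + 7 \cdot 6\right)\right) \left(-119\right) = \left(-99 + \frac{1}{7} \cdot 6 \left(318 + 42\right)\right) \left(-119\right) = \left(-99 + \frac{1}{7} \cdot 6 \cdot 360\right) \left(-119\right) = \left(-99 + \frac{2160}{7}\right) \left(-119\right) = \frac{1467}{7} \left(-119\right) = -24939$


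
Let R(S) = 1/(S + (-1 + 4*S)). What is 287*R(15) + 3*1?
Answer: 509/74 ≈ 6.8784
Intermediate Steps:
R(S) = 1/(-1 + 5*S)
287*R(15) + 3*1 = 287/(-1 + 5*15) + 3*1 = 287/(-1 + 75) + 3 = 287/74 + 3 = 509/74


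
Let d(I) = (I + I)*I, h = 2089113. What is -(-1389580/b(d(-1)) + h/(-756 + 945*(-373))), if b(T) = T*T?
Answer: 40905415436/117747 ≈ 3.4740e+5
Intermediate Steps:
d(I) = 2*I² (d(I) = (2*I)*I = 2*I²)
b(T) = T²
-(-1389580/b(d(-1)) + h/(-756 + 945*(-373))) = -(-1389580/((2*(-1)²)²) + 2089113/(-756 + 945*(-373))) = -(-1389580/((2*1)²) + 2089113/(-756 - 352485)) = -(-1389580/(2²) + 2089113/(-353241)) = -(-1389580/4 + 2089113*(-1/353241)) = -(-1389580*¼ - 696371/117747) = -(-347395 - 696371/117747) = -1*(-40905415436/117747) = 40905415436/117747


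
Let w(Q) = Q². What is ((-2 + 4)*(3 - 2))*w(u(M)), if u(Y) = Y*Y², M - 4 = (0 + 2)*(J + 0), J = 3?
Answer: 2000000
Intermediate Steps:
M = 10 (M = 4 + (0 + 2)*(3 + 0) = 4 + 2*3 = 4 + 6 = 10)
u(Y) = Y³
((-2 + 4)*(3 - 2))*w(u(M)) = ((-2 + 4)*(3 - 2))*(10³)² = (2*1)*1000² = 2*1000000 = 2000000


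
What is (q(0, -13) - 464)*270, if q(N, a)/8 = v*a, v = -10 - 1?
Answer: 183600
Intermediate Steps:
v = -11
q(N, a) = -88*a (q(N, a) = 8*(-11*a) = -88*a)
(q(0, -13) - 464)*270 = (-88*(-13) - 464)*270 = (1144 - 464)*270 = 680*270 = 183600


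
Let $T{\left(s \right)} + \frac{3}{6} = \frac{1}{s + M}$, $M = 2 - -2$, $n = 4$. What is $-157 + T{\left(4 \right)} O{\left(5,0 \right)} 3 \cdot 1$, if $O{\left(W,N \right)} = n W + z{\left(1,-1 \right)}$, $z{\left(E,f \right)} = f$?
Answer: $- \frac{1427}{8} \approx -178.38$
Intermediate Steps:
$M = 4$ ($M = 2 + 2 = 4$)
$O{\left(W,N \right)} = -1 + 4 W$ ($O{\left(W,N \right)} = 4 W - 1 = -1 + 4 W$)
$T{\left(s \right)} = - \frac{1}{2} + \frac{1}{4 + s}$ ($T{\left(s \right)} = - \frac{1}{2} + \frac{1}{s + 4} = - \frac{1}{2} + \frac{1}{4 + s}$)
$-157 + T{\left(4 \right)} O{\left(5,0 \right)} 3 \cdot 1 = -157 + \frac{-2 - 4}{2 \left(4 + 4\right)} \left(-1 + 4 \cdot 5\right) 3 \cdot 1 = -157 + \frac{-2 - 4}{2 \cdot 8} \left(-1 + 20\right) 3 \cdot 1 = -157 + \frac{1}{2} \cdot \frac{1}{8} \left(-6\right) 19 \cdot 3 \cdot 1 = -157 - \frac{3 \cdot 57 \cdot 1}{8} = -157 - \frac{171}{8} = - \frac{1427}{8}$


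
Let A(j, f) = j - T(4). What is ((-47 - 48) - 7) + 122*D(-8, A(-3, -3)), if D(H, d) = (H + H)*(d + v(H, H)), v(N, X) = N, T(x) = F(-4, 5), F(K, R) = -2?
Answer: 17466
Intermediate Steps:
T(x) = -2
A(j, f) = 2 + j (A(j, f) = j - 1*(-2) = j + 2 = 2 + j)
D(H, d) = 2*H*(H + d) (D(H, d) = (H + H)*(d + H) = (2*H)*(H + d) = 2*H*(H + d))
((-47 - 48) - 7) + 122*D(-8, A(-3, -3)) = ((-47 - 48) - 7) + 122*(2*(-8)*(-8 + (2 - 3))) = (-95 - 7) + 122*(2*(-8)*(-8 - 1)) = -102 + 122*(2*(-8)*(-9)) = -102 + 122*144 = -102 + 17568 = 17466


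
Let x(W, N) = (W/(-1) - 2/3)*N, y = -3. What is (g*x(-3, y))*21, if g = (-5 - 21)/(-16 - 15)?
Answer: -3822/31 ≈ -123.29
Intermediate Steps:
x(W, N) = N*(-⅔ - W) (x(W, N) = (W*(-1) - 2*⅓)*N = (-W - ⅔)*N = (-⅔ - W)*N = N*(-⅔ - W))
g = 26/31 (g = -26/(-31) = -26*(-1/31) = 26/31 ≈ 0.83871)
(g*x(-3, y))*21 = (26*(-⅓*(-3)*(2 + 3*(-3)))/31)*21 = (26*(-⅓*(-3)*(2 - 9))/31)*21 = (26*(-⅓*(-3)*(-7))/31)*21 = ((26/31)*(-7))*21 = -182/31*21 = -3822/31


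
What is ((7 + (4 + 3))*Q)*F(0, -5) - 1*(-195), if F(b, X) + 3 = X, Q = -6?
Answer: 867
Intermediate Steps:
F(b, X) = -3 + X
((7 + (4 + 3))*Q)*F(0, -5) - 1*(-195) = ((7 + (4 + 3))*(-6))*(-3 - 5) - 1*(-195) = ((7 + 7)*(-6))*(-8) + 195 = (14*(-6))*(-8) + 195 = -84*(-8) + 195 = 672 + 195 = 867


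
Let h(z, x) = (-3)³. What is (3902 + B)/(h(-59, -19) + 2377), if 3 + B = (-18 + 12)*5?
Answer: 3869/2350 ≈ 1.6464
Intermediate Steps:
B = -33 (B = -3 + (-18 + 12)*5 = -3 - 6*5 = -3 - 30 = -33)
h(z, x) = -27
(3902 + B)/(h(-59, -19) + 2377) = (3902 - 33)/(-27 + 2377) = 3869/2350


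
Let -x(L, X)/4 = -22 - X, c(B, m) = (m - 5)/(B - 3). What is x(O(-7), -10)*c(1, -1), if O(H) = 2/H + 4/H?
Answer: 144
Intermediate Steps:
O(H) = 6/H
c(B, m) = (-5 + m)/(-3 + B)
x(L, X) = 88 + 4*X (x(L, X) = -4*(-22 - X) = 88 + 4*X)
x(O(-7), -10)*c(1, -1) = (88 + 4*(-10))*((-5 - 1)/(-3 + 1)) = (88 - 40)*(-6/(-2)) = 48*(-½*(-6)) = 48*3 = 144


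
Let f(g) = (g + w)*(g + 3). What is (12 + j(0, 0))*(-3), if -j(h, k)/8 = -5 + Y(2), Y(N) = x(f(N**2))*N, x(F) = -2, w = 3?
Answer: -252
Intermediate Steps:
f(g) = (3 + g)**2 (f(g) = (g + 3)*(g + 3) = (3 + g)*(3 + g) = (3 + g)**2)
Y(N) = -2*N
j(h, k) = 72 (j(h, k) = -8*(-5 - 2*2) = -8*(-5 - 4) = -8*(-9) = 72)
(12 + j(0, 0))*(-3) = (12 + 72)*(-3) = 84*(-3) = -252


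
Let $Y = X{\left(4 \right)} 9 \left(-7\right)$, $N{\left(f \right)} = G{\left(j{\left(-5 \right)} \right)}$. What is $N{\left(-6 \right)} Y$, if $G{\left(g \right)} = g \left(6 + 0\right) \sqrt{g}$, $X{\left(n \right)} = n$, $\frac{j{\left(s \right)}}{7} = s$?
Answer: $52920 i \sqrt{35} \approx 3.1308 \cdot 10^{5} i$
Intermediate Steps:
$j{\left(s \right)} = 7 s$
$G{\left(g \right)} = 6 g^{\frac{3}{2}}$ ($G{\left(g \right)} = g 6 \sqrt{g} = 6 g \sqrt{g} = 6 g^{\frac{3}{2}}$)
$N{\left(f \right)} = - 210 i \sqrt{35}$ ($N{\left(f \right)} = 6 \left(7 \left(-5\right)\right)^{\frac{3}{2}} = 6 \left(-35\right)^{\frac{3}{2}} = 6 \left(- 35 i \sqrt{35}\right) = - 210 i \sqrt{35}$)
$Y = -252$ ($Y = 4 \cdot 9 \left(-7\right) = 36 \left(-7\right) = -252$)
$N{\left(-6 \right)} Y = - 210 i \sqrt{35} \left(-252\right) = 52920 i \sqrt{35}$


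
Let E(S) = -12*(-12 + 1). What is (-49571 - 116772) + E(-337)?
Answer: -166211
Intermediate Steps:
E(S) = 132 (E(S) = -12*(-11) = 132)
(-49571 - 116772) + E(-337) = (-49571 - 116772) + 132 = -166343 + 132 = -166211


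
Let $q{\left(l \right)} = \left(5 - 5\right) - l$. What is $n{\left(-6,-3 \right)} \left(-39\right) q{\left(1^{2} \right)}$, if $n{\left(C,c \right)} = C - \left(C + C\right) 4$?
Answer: $1638$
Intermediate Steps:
$q{\left(l \right)} = - l$ ($q{\left(l \right)} = \left(5 - 5\right) - l = 0 - l = - l$)
$n{\left(C,c \right)} = - 7 C$ ($n{\left(C,c \right)} = C - 2 C 4 = C - 8 C = - 7 C$)
$n{\left(-6,-3 \right)} \left(-39\right) q{\left(1^{2} \right)} = \left(-7\right) \left(-6\right) \left(-39\right) \left(- 1^{2}\right) = 42 \left(-39\right) \left(\left(-1\right) 1\right) = \left(-1638\right) \left(-1\right) = 1638$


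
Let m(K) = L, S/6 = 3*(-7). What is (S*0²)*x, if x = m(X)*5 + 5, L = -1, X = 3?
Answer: 0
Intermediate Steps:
S = -126 (S = 6*(3*(-7)) = 6*(-21) = -126)
m(K) = -1
x = 0 (x = -1*5 + 5 = -5 + 5 = 0)
(S*0²)*x = -126*0²*0 = -126*0*0 = 0*0 = 0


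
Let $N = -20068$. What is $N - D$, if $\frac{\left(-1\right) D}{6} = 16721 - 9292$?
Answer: $24506$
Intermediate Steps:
$D = -44574$ ($D = - 6 \left(16721 - 9292\right) = \left(-6\right) 7429 = -44574$)
$N - D = -20068 - -44574 = -20068 + 44574 = 24506$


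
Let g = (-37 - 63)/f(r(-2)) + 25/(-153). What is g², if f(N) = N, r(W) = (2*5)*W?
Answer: 547600/23409 ≈ 23.393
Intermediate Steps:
r(W) = 10*W
g = 740/153 (g = (-37 - 63)/((10*(-2))) + 25/(-153) = -100/(-20) + 25*(-1/153) = -100*(-1/20) - 25/153 = 5 - 25/153 = 740/153 ≈ 4.8366)
g² = (740/153)² = 547600/23409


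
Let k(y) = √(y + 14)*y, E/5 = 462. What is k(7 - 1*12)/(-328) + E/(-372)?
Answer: -62675/10168 ≈ -6.1639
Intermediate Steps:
E = 2310 (E = 5*462 = 2310)
k(y) = y*√(14 + y) (k(y) = √(14 + y)*y = y*√(14 + y))
k(7 - 1*12)/(-328) + E/(-372) = ((7 - 1*12)*√(14 + (7 - 1*12)))/(-328) + 2310/(-372) = ((7 - 12)*√(14 + (7 - 12)))*(-1/328) + 2310*(-1/372) = -5*√(14 - 5)*(-1/328) - 385/62 = -5*√9*(-1/328) - 385/62 = -5*3*(-1/328) - 385/62 = -15*(-1/328) - 385/62 = 15/328 - 385/62 = -62675/10168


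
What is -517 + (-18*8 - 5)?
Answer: -666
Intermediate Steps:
-517 + (-18*8 - 5) = -517 + (-144 - 5) = -517 - 149 = -666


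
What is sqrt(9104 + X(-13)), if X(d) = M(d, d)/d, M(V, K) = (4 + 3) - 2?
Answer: sqrt(1538511)/13 ≈ 95.413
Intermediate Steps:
M(V, K) = 5 (M(V, K) = 7 - 2 = 5)
X(d) = 5/d
sqrt(9104 + X(-13)) = sqrt(9104 + 5/(-13)) = sqrt(9104 + 5*(-1/13)) = sqrt(9104 - 5/13) = sqrt(118347/13) = sqrt(1538511)/13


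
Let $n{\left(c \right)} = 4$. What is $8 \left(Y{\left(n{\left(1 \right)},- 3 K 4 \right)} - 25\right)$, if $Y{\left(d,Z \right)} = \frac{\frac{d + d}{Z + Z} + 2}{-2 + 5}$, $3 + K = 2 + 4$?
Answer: $- \frac{5264}{27} \approx -194.96$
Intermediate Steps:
$K = 3$ ($K = -3 + \left(2 + 4\right) = -3 + 6 = 3$)
$Y{\left(d,Z \right)} = \frac{2}{3} + \frac{d}{3 Z}$ ($Y{\left(d,Z \right)} = \frac{\frac{2 d}{2 Z} + 2}{3} = \left(2 d \frac{1}{2 Z} + 2\right) \frac{1}{3} = \left(\frac{d}{Z} + 2\right) \frac{1}{3} = \left(2 + \frac{d}{Z}\right) \frac{1}{3} = \frac{2}{3} + \frac{d}{3 Z}$)
$8 \left(Y{\left(n{\left(1 \right)},- 3 K 4 \right)} - 25\right) = 8 \left(\frac{4 + 2 \left(-3\right) 3 \cdot 4}{3 \left(-3\right) 3 \cdot 4} - 25\right) = 8 \left(\frac{4 + 2 \left(\left(-9\right) 4\right)}{3 \left(\left(-9\right) 4\right)} - 25\right) = 8 \left(\frac{4 + 2 \left(-36\right)}{3 \left(-36\right)} - 25\right) = 8 \left(\frac{1}{3} \left(- \frac{1}{36}\right) \left(4 - 72\right) - 25\right) = 8 \left(\frac{1}{3} \left(- \frac{1}{36}\right) \left(-68\right) - 25\right) = 8 \left(\frac{17}{27} - 25\right) = 8 \left(- \frac{658}{27}\right) = - \frac{5264}{27}$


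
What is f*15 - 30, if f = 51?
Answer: 735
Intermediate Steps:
f*15 - 30 = 51*15 - 30 = 765 - 30 = 735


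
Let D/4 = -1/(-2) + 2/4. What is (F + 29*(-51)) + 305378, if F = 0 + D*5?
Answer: 303919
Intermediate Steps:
D = 4 (D = 4*(-1/(-2) + 2/4) = 4*(-1*(-½) + 2*(¼)) = 4*(½ + ½) = 4*1 = 4)
F = 20 (F = 0 + 4*5 = 0 + 20 = 20)
(F + 29*(-51)) + 305378 = (20 + 29*(-51)) + 305378 = (20 - 1479) + 305378 = -1459 + 305378 = 303919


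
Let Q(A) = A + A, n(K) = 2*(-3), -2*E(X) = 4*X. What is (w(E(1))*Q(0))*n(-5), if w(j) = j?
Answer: 0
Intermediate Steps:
E(X) = -2*X
n(K) = -6
Q(A) = 2*A
(w(E(1))*Q(0))*n(-5) = ((-2*1)*(2*0))*(-6) = -2*0*(-6) = 0*(-6) = 0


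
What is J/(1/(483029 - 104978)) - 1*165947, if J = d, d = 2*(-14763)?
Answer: -11162499773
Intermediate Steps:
d = -29526
J = -29526
J/(1/(483029 - 104978)) - 1*165947 = -29526/(1/(483029 - 104978)) - 1*165947 = -29526/(1/378051) - 165947 = -29526/1/378051 - 165947 = -29526*378051 - 165947 = -11162333826 - 165947 = -11162499773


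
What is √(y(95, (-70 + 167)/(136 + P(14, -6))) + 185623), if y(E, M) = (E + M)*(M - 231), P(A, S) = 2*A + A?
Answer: √5183634985/178 ≈ 404.48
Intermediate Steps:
P(A, S) = 3*A
y(E, M) = (-231 + M)*(E + M) (y(E, M) = (E + M)*(-231 + M) = (-231 + M)*(E + M))
√(y(95, (-70 + 167)/(136 + P(14, -6))) + 185623) = √((((-70 + 167)/(136 + 3*14))² - 231*95 - 231*(-70 + 167)/(136 + 3*14) + 95*((-70 + 167)/(136 + 3*14))) + 185623) = √(((97/(136 + 42))² - 21945 - 22407/(136 + 42) + 95*(97/(136 + 42))) + 185623) = √(((97/178)² - 21945 - 22407/178 + 95*(97/178)) + 185623) = √(((97*(1/178))² - 21945 - 22407/178 + 95*(97*(1/178))) + 185623) = √(((97/178)² - 21945 - 231*97/178 + 95*(97/178)) + 185623) = √((9409/31684 - 21945 - 22407/178 + 9215/178) + 185623) = √(-697644147/31684 + 185623) = √(5183634985/31684) = √5183634985/178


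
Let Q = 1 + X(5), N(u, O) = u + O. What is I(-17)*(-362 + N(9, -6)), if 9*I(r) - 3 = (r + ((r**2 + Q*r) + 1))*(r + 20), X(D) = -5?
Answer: -40926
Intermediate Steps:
N(u, O) = O + u
Q = -4 (Q = 1 - 5 = -4)
I(r) = 1/3 + (20 + r)*(1 + r**2 - 3*r)/9 (I(r) = 1/3 + ((r + ((r**2 - 4*r) + 1))*(r + 20))/9 = 1/3 + ((r + (1 + r**2 - 4*r))*(20 + r))/9 = 1/3 + ((1 + r**2 - 3*r)*(20 + r))/9 = 1/3 + ((20 + r)*(1 + r**2 - 3*r))/9 = 1/3 + (20 + r)*(1 + r**2 - 3*r)/9)
I(-17)*(-362 + N(9, -6)) = (23/9 - 59/9*(-17) + (1/9)*(-17)**3 + (17/9)*(-17)**2)*(-362 + (-6 + 9)) = (23/9 + 1003/9 + (1/9)*(-4913) + (17/9)*289)*(-362 + 3) = (23/9 + 1003/9 - 4913/9 + 4913/9)*(-359) = 114*(-359) = -40926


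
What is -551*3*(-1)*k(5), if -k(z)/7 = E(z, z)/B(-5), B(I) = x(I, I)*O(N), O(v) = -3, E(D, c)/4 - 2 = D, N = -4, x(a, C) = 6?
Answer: 53998/3 ≈ 17999.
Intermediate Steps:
E(D, c) = 8 + 4*D
B(I) = -18 (B(I) = 6*(-3) = -18)
k(z) = 28/9 + 14*z/9 (k(z) = -7*(8 + 4*z)/(-18) = -7*(8 + 4*z)*(-1)/18 = -7*(-4/9 - 2*z/9) = 28/9 + 14*z/9)
-551*3*(-1)*k(5) = -551*3*(-1)*(28/9 + (14/9)*5) = -(-1653)*(28/9 + 70/9) = -(-1653)*98/9 = -551*(-98/3) = 53998/3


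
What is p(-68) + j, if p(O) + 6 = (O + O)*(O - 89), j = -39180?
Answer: -17834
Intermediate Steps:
p(O) = -6 + 2*O*(-89 + O) (p(O) = -6 + (O + O)*(O - 89) = -6 + (2*O)*(-89 + O) = -6 + 2*O*(-89 + O))
p(-68) + j = (-6 - 178*(-68) + 2*(-68)**2) - 39180 = (-6 + 12104 + 2*4624) - 39180 = (-6 + 12104 + 9248) - 39180 = 21346 - 39180 = -17834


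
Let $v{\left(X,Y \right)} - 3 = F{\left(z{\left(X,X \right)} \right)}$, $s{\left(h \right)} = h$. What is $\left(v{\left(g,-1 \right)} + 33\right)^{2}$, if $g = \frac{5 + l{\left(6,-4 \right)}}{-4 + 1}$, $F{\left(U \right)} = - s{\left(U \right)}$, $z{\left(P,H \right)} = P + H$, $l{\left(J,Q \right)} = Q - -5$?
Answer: $1600$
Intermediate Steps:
$l{\left(J,Q \right)} = 5 + Q$ ($l{\left(J,Q \right)} = Q + 5 = 5 + Q$)
$z{\left(P,H \right)} = H + P$
$F{\left(U \right)} = - U$
$g = -2$ ($g = \frac{5 + \left(5 - 4\right)}{-4 + 1} = \frac{5 + 1}{-3} = 6 \left(- \frac{1}{3}\right) = -2$)
$v{\left(X,Y \right)} = 3 - 2 X$ ($v{\left(X,Y \right)} = 3 - \left(X + X\right) = 3 - 2 X$)
$\left(v{\left(g,-1 \right)} + 33\right)^{2} = \left(\left(3 - -4\right) + 33\right)^{2} = \left(\left(3 + 4\right) + 33\right)^{2} = \left(7 + 33\right)^{2} = 40^{2} = 1600$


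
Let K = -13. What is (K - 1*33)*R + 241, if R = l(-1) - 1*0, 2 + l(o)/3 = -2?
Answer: 793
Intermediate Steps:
l(o) = -12 (l(o) = -6 + 3*(-2) = -6 - 6 = -12)
R = -12 (R = -12 - 1*0 = -12 + 0 = -12)
(K - 1*33)*R + 241 = (-13 - 1*33)*(-12) + 241 = (-13 - 33)*(-12) + 241 = -46*(-12) + 241 = 552 + 241 = 793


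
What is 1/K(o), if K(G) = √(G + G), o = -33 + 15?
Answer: -I/6 ≈ -0.16667*I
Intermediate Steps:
o = -18
K(G) = √2*√G (K(G) = √(2*G) = √2*√G)
1/K(o) = 1/(√2*√(-18)) = 1/(√2*(3*I*√2)) = 1/(6*I) = -I/6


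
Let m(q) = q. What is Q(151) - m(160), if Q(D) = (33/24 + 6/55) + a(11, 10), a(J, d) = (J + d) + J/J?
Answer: -60067/440 ≈ -136.52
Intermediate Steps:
a(J, d) = 1 + J + d (a(J, d) = (J + d) + 1 = 1 + J + d)
Q(D) = 10333/440 (Q(D) = (33/24 + 6/55) + (1 + 11 + 10) = (33*(1/24) + 6*(1/55)) + 22 = (11/8 + 6/55) + 22 = 653/440 + 22 = 10333/440)
Q(151) - m(160) = 10333/440 - 1*160 = 10333/440 - 160 = -60067/440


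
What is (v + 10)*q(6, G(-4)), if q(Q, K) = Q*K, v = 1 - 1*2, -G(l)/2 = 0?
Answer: 0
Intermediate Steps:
G(l) = 0 (G(l) = -2*0 = 0)
v = -1 (v = 1 - 2 = -1)
q(Q, K) = K*Q
(v + 10)*q(6, G(-4)) = (-1 + 10)*(0*6) = 9*0 = 0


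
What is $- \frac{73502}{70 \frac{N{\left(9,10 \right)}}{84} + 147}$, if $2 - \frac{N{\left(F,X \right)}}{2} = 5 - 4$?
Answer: $- \frac{110253}{223} \approx -494.41$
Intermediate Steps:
$N{\left(F,X \right)} = 2$ ($N{\left(F,X \right)} = 4 - 2 \left(5 - 4\right) = 4 - 2 = 2$)
$- \frac{73502}{70 \frac{N{\left(9,10 \right)}}{84} + 147} = - \frac{73502}{70 \cdot \frac{2}{84} + 147} = - \frac{73502}{70 \cdot 2 \cdot \frac{1}{84} + 147} = - \frac{73502}{70 \cdot \frac{1}{42} + 147} = - \frac{73502}{\frac{5}{3} + 147} = - \frac{73502}{\frac{446}{3}} = \left(-73502\right) \frac{3}{446} = - \frac{110253}{223}$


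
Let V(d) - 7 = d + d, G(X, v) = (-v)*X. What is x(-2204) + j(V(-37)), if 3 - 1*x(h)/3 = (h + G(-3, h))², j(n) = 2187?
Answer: -233163372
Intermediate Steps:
G(X, v) = -X*v
V(d) = 7 + 2*d (V(d) = 7 + (d + d) = 7 + 2*d)
x(h) = 9 - 48*h² (x(h) = 9 - 3*(h - 1*(-3)*h)² = 9 - 3*(h + 3*h)² = 9 - 3*16*h² = 9 - 48*h²)
x(-2204) + j(V(-37)) = (9 - 48*(-2204)²) + 2187 = (9 - 48*4857616) + 2187 = (9 - 233165568) + 2187 = -233165559 + 2187 = -233163372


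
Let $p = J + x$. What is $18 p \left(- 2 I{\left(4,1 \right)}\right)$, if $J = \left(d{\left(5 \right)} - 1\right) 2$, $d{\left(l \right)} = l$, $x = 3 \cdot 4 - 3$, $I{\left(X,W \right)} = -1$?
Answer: $612$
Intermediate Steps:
$x = 9$ ($x = 12 - 3 = 9$)
$J = 8$ ($J = \left(5 - 1\right) 2 = 4 \cdot 2 = 8$)
$p = 17$ ($p = 8 + 9 = 17$)
$18 p \left(- 2 I{\left(4,1 \right)}\right) = 18 \cdot 17 \left(\left(-2\right) \left(-1\right)\right) = 306 \cdot 2 = 612$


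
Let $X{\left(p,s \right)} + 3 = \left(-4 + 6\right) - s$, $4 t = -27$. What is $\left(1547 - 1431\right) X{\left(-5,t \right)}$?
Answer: $667$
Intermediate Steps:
$t = - \frac{27}{4}$ ($t = \frac{1}{4} \left(-27\right) = - \frac{27}{4} \approx -6.75$)
$X{\left(p,s \right)} = -1 - s$ ($X{\left(p,s \right)} = -3 - \left(-2 + s\right) = -1 - s$)
$\left(1547 - 1431\right) X{\left(-5,t \right)} = \left(1547 - 1431\right) \left(-1 - - \frac{27}{4}\right) = 116 \left(-1 + \frac{27}{4}\right) = 116 \cdot \frac{23}{4} = 667$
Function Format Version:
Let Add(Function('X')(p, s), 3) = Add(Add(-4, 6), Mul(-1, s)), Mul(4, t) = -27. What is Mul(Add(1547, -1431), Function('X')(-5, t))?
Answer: 667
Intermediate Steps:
t = Rational(-27, 4) (t = Mul(Rational(1, 4), -27) = Rational(-27, 4) ≈ -6.7500)
Function('X')(p, s) = Add(-1, Mul(-1, s)) (Function('X')(p, s) = Add(-3, Add(Add(-4, 6), Mul(-1, s))) = Add(-3, Add(2, Mul(-1, s))) = Add(-1, Mul(-1, s)))
Mul(Add(1547, -1431), Function('X')(-5, t)) = Mul(Add(1547, -1431), Add(-1, Mul(-1, Rational(-27, 4)))) = Mul(116, Add(-1, Rational(27, 4))) = Mul(116, Rational(23, 4)) = 667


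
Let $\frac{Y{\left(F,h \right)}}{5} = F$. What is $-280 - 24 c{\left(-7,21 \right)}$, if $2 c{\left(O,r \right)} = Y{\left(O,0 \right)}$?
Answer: $140$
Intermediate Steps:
$Y{\left(F,h \right)} = 5 F$
$c{\left(O,r \right)} = \frac{5 O}{2}$
$-280 - 24 c{\left(-7,21 \right)} = -280 - 24 \cdot \frac{5}{2} \left(-7\right) = -280 - -420 = -280 + 420 = 140$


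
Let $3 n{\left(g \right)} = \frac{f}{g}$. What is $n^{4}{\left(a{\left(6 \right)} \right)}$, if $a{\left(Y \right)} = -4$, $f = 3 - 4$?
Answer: $\frac{1}{20736} \approx 4.8225 \cdot 10^{-5}$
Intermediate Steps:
$f = -1$
$n{\left(g \right)} = - \frac{1}{3 g}$ ($n{\left(g \right)} = \frac{\left(-1\right) \frac{1}{g}}{3} = - \frac{1}{3 g}$)
$n^{4}{\left(a{\left(6 \right)} \right)} = \left(- \frac{1}{3 \left(-4\right)}\right)^{4} = \left(\left(- \frac{1}{3}\right) \left(- \frac{1}{4}\right)\right)^{4} = \left(\frac{1}{12}\right)^{4} = \frac{1}{20736}$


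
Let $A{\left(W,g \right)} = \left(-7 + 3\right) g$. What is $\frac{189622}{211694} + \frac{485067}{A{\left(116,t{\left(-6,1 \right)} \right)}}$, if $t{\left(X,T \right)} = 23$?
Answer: $- \frac{51334164137}{9737924} \approx -5271.6$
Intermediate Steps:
$A{\left(W,g \right)} = - 4 g$
$\frac{189622}{211694} + \frac{485067}{A{\left(116,t{\left(-6,1 \right)} \right)}} = \frac{189622}{211694} + \frac{485067}{\left(-4\right) 23} = 189622 \cdot \frac{1}{211694} + \frac{485067}{-92} = \frac{94811}{105847} + 485067 \left(- \frac{1}{92}\right) = \frac{94811}{105847} - \frac{485067}{92} = - \frac{51334164137}{9737924}$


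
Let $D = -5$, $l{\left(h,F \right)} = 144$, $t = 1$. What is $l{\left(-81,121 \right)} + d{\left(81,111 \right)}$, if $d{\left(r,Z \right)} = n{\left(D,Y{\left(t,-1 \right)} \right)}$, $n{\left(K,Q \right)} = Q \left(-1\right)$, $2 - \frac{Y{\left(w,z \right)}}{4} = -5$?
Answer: $116$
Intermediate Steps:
$Y{\left(w,z \right)} = 28$ ($Y{\left(w,z \right)} = 8 - -20 = 8 + 20 = 28$)
$n{\left(K,Q \right)} = - Q$
$d{\left(r,Z \right)} = -28$ ($d{\left(r,Z \right)} = \left(-1\right) 28 = -28$)
$l{\left(-81,121 \right)} + d{\left(81,111 \right)} = 144 - 28 = 116$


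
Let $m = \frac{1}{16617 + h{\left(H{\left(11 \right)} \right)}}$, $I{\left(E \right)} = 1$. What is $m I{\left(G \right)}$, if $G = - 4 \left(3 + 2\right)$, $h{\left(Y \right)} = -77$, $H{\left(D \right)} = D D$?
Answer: $\frac{1}{16540} \approx 6.0459 \cdot 10^{-5}$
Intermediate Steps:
$H{\left(D \right)} = D^{2}$
$G = -20$ ($G = \left(-4\right) 5 = -20$)
$m = \frac{1}{16540}$ ($m = \frac{1}{16617 - 77} = \frac{1}{16540} \approx 6.0459 \cdot 10^{-5}$)
$m I{\left(G \right)} = \frac{1}{16540} \cdot 1 = \frac{1}{16540}$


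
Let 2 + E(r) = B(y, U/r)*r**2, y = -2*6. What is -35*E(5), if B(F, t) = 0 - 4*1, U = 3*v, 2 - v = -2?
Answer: 3570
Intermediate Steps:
v = 4 (v = 2 - 1*(-2) = 2 + 2 = 4)
y = -12
U = 12 (U = 3*4 = 12)
B(F, t) = -4 (B(F, t) = 0 - 4 = -4)
E(r) = -2 - 4*r**2
-35*E(5) = -35*(-2 - 4*5**2) = -35*(-2 - 4*25) = -35*(-2 - 100) = -35*(-102) = 3570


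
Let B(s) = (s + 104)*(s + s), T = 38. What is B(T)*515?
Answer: 5557880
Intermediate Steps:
B(s) = 2*s*(104 + s) (B(s) = (104 + s)*(2*s) = 2*s*(104 + s))
B(T)*515 = (2*38*(104 + 38))*515 = (2*38*142)*515 = 10792*515 = 5557880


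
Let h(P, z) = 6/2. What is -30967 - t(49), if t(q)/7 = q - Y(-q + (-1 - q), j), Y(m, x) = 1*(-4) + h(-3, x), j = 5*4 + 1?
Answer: -31317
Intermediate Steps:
h(P, z) = 3 (h(P, z) = 6*(½) = 3)
j = 21 (j = 20 + 1 = 21)
Y(m, x) = -1 (Y(m, x) = 1*(-4) + 3 = -4 + 3 = -1)
t(q) = 7 + 7*q (t(q) = 7*(q - 1*(-1)) = 7*(q + 1) = 7*(1 + q) = 7 + 7*q)
-30967 - t(49) = -30967 - (7 + 7*49) = -30967 - (7 + 343) = -30967 - 1*350 = -30967 - 350 = -31317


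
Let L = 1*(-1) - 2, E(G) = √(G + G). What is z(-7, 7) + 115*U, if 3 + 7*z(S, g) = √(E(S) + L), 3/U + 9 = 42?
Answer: 772/77 + √(-3 + I*√14)/7 ≈ 10.161 + 0.28204*I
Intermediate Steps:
U = 1/11 (U = 3/(-9 + 42) = 3/33 = 3*(1/33) = 1/11 ≈ 0.090909)
E(G) = √2*√G (E(G) = √(2*G) = √2*√G)
L = -3 (L = -1 - 2 = -3)
z(S, g) = -3/7 + √(-3 + √2*√S)/7 (z(S, g) = -3/7 + √(√2*√S - 3)/7 = -3/7 + √(-3 + √2*√S)/7)
z(-7, 7) + 115*U = (-3/7 + √(-3 + √2*√(-7))/7) + 115*(1/11) = (-3/7 + √(-3 + √2*(I*√7))/7) + 115/11 = (-3/7 + √(-3 + I*√14)/7) + 115/11 = 772/77 + √(-3 + I*√14)/7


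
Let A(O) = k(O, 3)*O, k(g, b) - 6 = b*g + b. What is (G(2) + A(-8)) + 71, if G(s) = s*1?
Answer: 193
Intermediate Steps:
G(s) = s
k(g, b) = 6 + b + b*g (k(g, b) = 6 + (b*g + b) = 6 + (b + b*g) = 6 + b + b*g)
A(O) = O*(9 + 3*O) (A(O) = (6 + 3 + 3*O)*O = (9 + 3*O)*O = O*(9 + 3*O))
(G(2) + A(-8)) + 71 = (2 + 3*(-8)*(3 - 8)) + 71 = (2 + 3*(-8)*(-5)) + 71 = (2 + 120) + 71 = 122 + 71 = 193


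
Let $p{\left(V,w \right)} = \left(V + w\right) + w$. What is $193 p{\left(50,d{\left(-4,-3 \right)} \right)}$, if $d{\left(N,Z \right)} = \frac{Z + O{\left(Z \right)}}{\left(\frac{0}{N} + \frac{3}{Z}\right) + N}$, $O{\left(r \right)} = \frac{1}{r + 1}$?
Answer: $\frac{49601}{5} \approx 9920.2$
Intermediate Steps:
$O{\left(r \right)} = \frac{1}{1 + r}$
$d{\left(N,Z \right)} = \frac{Z + \frac{1}{1 + Z}}{N + \frac{3}{Z}}$ ($d{\left(N,Z \right)} = \frac{Z + \frac{1}{1 + Z}}{\left(\frac{0}{N} + \frac{3}{Z}\right) + N} = \frac{Z + \frac{1}{1 + Z}}{\left(0 + \frac{3}{Z}\right) + N} = \frac{Z + \frac{1}{1 + Z}}{\frac{3}{Z} + N} = \frac{Z + \frac{1}{1 + Z}}{N + \frac{3}{Z}}$)
$p{\left(V,w \right)} = V + 2 w$
$193 p{\left(50,d{\left(-4,-3 \right)} \right)} = 193 \left(50 + 2 \left(- \frac{3 \left(1 - 3 \left(1 - 3\right)\right)}{\left(1 - 3\right) \left(3 - -12\right)}\right)\right) = 193 \left(50 + 2 \left(- \frac{3 \left(1 - -6\right)}{\left(-2\right) \left(3 + 12\right)}\right)\right) = 193 \left(50 + 2 \left(\left(-3\right) \left(- \frac{1}{2}\right) \frac{1}{15} \left(1 + 6\right)\right)\right) = 193 \left(50 + 2 \left(\left(-3\right) \left(- \frac{1}{2}\right) \frac{1}{15} \cdot 7\right)\right) = 193 \left(50 + 2 \cdot \frac{7}{10}\right) = 193 \left(50 + \frac{7}{5}\right) = 193 \cdot \frac{257}{5} = \frac{49601}{5}$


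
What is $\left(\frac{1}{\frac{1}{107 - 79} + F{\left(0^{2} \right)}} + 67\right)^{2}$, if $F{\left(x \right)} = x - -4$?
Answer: $\frac{57744801}{12769} \approx 4522.3$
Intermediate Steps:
$F{\left(x \right)} = 4 + x$ ($F{\left(x \right)} = x + 4 = 4 + x$)
$\left(\frac{1}{\frac{1}{107 - 79} + F{\left(0^{2} \right)}} + 67\right)^{2} = \left(\frac{1}{\frac{1}{107 - 79} + \left(4 + 0^{2}\right)} + 67\right)^{2} = \left(\frac{1}{\frac{1}{28} + \left(4 + 0\right)} + 67\right)^{2} = \left(\frac{1}{\frac{1}{28} + 4} + 67\right)^{2} = \left(\frac{1}{\frac{113}{28}} + 67\right)^{2} = \left(\frac{28}{113} + 67\right)^{2} = \left(\frac{7599}{113}\right)^{2} = \frac{57744801}{12769}$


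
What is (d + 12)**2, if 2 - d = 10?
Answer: 16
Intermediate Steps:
d = -8 (d = 2 - 1*10 = 2 - 10 = -8)
(d + 12)**2 = (-8 + 12)**2 = 4**2 = 16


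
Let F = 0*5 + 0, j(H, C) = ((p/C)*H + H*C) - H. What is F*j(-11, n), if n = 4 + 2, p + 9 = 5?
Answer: 0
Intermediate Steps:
p = -4 (p = -9 + 5 = -4)
n = 6
j(H, C) = -H + C*H - 4*H/C (j(H, C) = ((-4/C)*H + H*C) - H = (-4*H/C + C*H) - H = (C*H - 4*H/C) - H = -H + C*H - 4*H/C)
F = 0 (F = 0 + 0 = 0)
F*j(-11, n) = 0*(-11*(-4 + 6*(-1 + 6))/6) = 0*(-11*⅙*(-4 + 6*5)) = 0*(-11*⅙*(-4 + 30)) = 0*(-11*⅙*26) = 0*(-143/3) = 0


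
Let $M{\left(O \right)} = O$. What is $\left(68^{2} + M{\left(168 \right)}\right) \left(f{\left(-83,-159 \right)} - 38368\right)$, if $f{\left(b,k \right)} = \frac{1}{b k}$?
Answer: $- \frac{2426393236040}{13197} \approx -1.8386 \cdot 10^{8}$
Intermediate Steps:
$f{\left(b,k \right)} = \frac{1}{b k}$
$\left(68^{2} + M{\left(168 \right)}\right) \left(f{\left(-83,-159 \right)} - 38368\right) = \left(68^{2} + 168\right) \left(\frac{1}{\left(-83\right) \left(-159\right)} - 38368\right) = \left(4624 + 168\right) \left(\left(- \frac{1}{83}\right) \left(- \frac{1}{159}\right) - 38368\right) = 4792 \left(\frac{1}{13197} - 38368\right) = 4792 \left(- \frac{506342495}{13197}\right) = - \frac{2426393236040}{13197}$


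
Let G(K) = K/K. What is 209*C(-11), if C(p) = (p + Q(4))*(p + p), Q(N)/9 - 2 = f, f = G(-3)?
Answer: -73568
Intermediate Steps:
G(K) = 1
f = 1
Q(N) = 27 (Q(N) = 18 + 9*1 = 18 + 9 = 27)
C(p) = 2*p*(27 + p) (C(p) = (p + 27)*(p + p) = (27 + p)*(2*p) = 2*p*(27 + p))
209*C(-11) = 209*(2*(-11)*(27 - 11)) = 209*(2*(-11)*16) = 209*(-352) = -73568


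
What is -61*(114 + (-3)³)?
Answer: -5307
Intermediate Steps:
-61*(114 + (-3)³) = -61*(114 - 27) = -61*87 = -5307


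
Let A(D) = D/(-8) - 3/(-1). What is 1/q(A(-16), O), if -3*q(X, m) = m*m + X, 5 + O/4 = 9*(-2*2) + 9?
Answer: -1/5463 ≈ -0.00018305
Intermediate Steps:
A(D) = 3 - D/8 (A(D) = D*(-⅛) - 3*(-1) = -D/8 + 3 = 3 - D/8)
O = -128 (O = -20 + 4*(9*(-2*2) + 9) = -20 + 4*(9*(-4) + 9) = -20 + 4*(-36 + 9) = -20 + 4*(-27) = -20 - 108 = -128)
q(X, m) = -X/3 - m²/3 (q(X, m) = -(m*m + X)/3 = -(m² + X)/3 = -(X + m²)/3 = -X/3 - m²/3)
1/q(A(-16), O) = 1/(-(3 - ⅛*(-16))/3 - ⅓*(-128)²) = 1/(-(3 + 2)/3 - ⅓*16384) = 1/(-⅓*5 - 16384/3) = 1/(-5/3 - 16384/3) = 1/(-5463) = -1/5463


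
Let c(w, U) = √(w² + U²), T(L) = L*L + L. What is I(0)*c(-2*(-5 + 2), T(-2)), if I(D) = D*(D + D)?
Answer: 0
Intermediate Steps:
T(L) = L + L² (T(L) = L² + L = L + L²)
I(D) = 2*D² (I(D) = D*(2*D) = 2*D²)
c(w, U) = √(U² + w²)
I(0)*c(-2*(-5 + 2), T(-2)) = (2*0²)*√((-2*(1 - 2))² + (-2*(-5 + 2))²) = (2*0)*√((-2*(-1))² + (-2*(-3))²) = 0*√(2² + 6²) = 0*√(4 + 36) = 0*√40 = 0*(2*√10) = 0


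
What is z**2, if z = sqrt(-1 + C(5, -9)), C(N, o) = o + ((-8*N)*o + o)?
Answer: 341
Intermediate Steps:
C(N, o) = 2*o - 8*N*o (C(N, o) = o + (-8*N*o + o) = o + (o - 8*N*o) = 2*o - 8*N*o)
z = sqrt(341) (z = sqrt(-1 + 2*(-9)*(1 - 4*5)) = sqrt(-1 + 2*(-9)*(1 - 20)) = sqrt(-1 + 2*(-9)*(-19)) = sqrt(-1 + 342) = sqrt(341) ≈ 18.466)
z**2 = (sqrt(341))**2 = 341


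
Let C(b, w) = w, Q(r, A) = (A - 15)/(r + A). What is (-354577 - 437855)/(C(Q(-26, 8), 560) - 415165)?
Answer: 792432/414605 ≈ 1.9113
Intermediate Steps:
Q(r, A) = (-15 + A)/(A + r)
(-354577 - 437855)/(C(Q(-26, 8), 560) - 415165) = (-354577 - 437855)/(560 - 415165) = -792432/(-414605) = -792432*(-1/414605) = 792432/414605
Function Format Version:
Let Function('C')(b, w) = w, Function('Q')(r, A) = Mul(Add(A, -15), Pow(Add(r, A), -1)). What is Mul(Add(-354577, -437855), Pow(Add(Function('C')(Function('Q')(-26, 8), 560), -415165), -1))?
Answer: Rational(792432, 414605) ≈ 1.9113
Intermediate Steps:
Function('Q')(r, A) = Mul(Pow(Add(A, r), -1), Add(-15, A)) (Function('Q')(r, A) = Mul(Add(-15, A), Pow(Add(A, r), -1)) = Mul(Pow(Add(A, r), -1), Add(-15, A)))
Mul(Add(-354577, -437855), Pow(Add(Function('C')(Function('Q')(-26, 8), 560), -415165), -1)) = Mul(Add(-354577, -437855), Pow(Add(560, -415165), -1)) = Mul(-792432, Pow(-414605, -1)) = Mul(-792432, Rational(-1, 414605)) = Rational(792432, 414605)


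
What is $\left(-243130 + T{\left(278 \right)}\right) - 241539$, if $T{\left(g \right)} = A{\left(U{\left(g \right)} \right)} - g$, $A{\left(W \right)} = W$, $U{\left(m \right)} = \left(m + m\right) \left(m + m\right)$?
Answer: $-175811$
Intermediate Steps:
$U{\left(m \right)} = 4 m^{2}$ ($U{\left(m \right)} = 2 m 2 m = 4 m^{2}$)
$T{\left(g \right)} = - g + 4 g^{2}$ ($T{\left(g \right)} = 4 g^{2} - g = - g + 4 g^{2}$)
$\left(-243130 + T{\left(278 \right)}\right) - 241539 = \left(-243130 + 278 \left(-1 + 4 \cdot 278\right)\right) - 241539 = \left(-243130 + 278 \left(-1 + 1112\right)\right) - 241539 = \left(-243130 + 278 \cdot 1111\right) - 241539 = \left(-243130 + 308858\right) - 241539 = 65728 - 241539 = -175811$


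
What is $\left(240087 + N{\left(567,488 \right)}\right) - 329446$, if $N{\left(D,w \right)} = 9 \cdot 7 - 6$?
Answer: $-89302$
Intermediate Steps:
$N{\left(D,w \right)} = 57$ ($N{\left(D,w \right)} = 63 - 6 = 57$)
$\left(240087 + N{\left(567,488 \right)}\right) - 329446 = \left(240087 + 57\right) - 329446 = 240144 - 329446 = -89302$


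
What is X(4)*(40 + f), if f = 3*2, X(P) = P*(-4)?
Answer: -736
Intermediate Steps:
X(P) = -4*P
f = 6
X(4)*(40 + f) = (-4*4)*(40 + 6) = -16*46 = -736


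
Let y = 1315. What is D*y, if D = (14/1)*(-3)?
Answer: -55230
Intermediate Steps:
D = -42 (D = (14*1)*(-3) = 14*(-3) = -42)
D*y = -42*1315 = -55230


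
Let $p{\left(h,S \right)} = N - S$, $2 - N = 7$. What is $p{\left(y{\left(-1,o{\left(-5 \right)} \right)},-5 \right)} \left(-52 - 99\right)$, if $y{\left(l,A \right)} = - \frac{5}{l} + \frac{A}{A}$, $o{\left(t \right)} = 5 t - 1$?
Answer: $0$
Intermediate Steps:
$N = -5$ ($N = 2 - 7 = -5$)
$o{\left(t \right)} = -1 + 5 t$
$y{\left(l,A \right)} = 1 - \frac{5}{l}$ ($y{\left(l,A \right)} = - \frac{5}{l} + 1 = 1 - \frac{5}{l}$)
$p{\left(h,S \right)} = -5 - S$
$p{\left(y{\left(-1,o{\left(-5 \right)} \right)},-5 \right)} \left(-52 - 99\right) = \left(-5 - -5\right) \left(-52 - 99\right) = \left(-5 + 5\right) \left(-151\right) = 0 \left(-151\right) = 0$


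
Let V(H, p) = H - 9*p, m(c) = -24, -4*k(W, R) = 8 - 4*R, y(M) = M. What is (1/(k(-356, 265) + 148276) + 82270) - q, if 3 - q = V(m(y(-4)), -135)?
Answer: 12396767863/148539 ≈ 83458.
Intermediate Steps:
k(W, R) = -2 + R (k(W, R) = -(8 - 4*R)/4 = -2 + R)
q = -1188 (q = 3 - (-24 - 9*(-135)) = 3 - (-24 + 1215) = 3 - 1*1191 = 3 - 1191 = -1188)
(1/(k(-356, 265) + 148276) + 82270) - q = (1/((-2 + 265) + 148276) + 82270) - 1*(-1188) = (1/(263 + 148276) + 82270) + 1188 = (1/148539 + 82270) + 1188 = 12220303531/148539 + 1188 = 12396767863/148539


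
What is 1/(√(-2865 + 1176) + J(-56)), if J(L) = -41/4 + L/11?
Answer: -9900/1241843 - 1936*I*√1689/3725529 ≈ -0.007972 - 0.021357*I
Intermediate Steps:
J(L) = -41/4 + L/11 (J(L) = -41*¼ + L*(1/11) = -41/4 + L/11)
1/(√(-2865 + 1176) + J(-56)) = 1/(√(-2865 + 1176) + (-41/4 + (1/11)*(-56))) = 1/(√(-1689) + (-41/4 - 56/11)) = 1/(I*√1689 - 675/44) = 1/(-675/44 + I*√1689)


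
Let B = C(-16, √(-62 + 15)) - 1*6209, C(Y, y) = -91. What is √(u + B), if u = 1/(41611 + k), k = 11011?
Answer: I*√17445171716578/52622 ≈ 79.373*I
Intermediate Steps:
B = -6300 (B = -91 - 1*6209 = -91 - 6209 = -6300)
u = 1/52622 (u = 1/(41611 + 11011) = 1/52622 ≈ 1.9003e-5)
√(u + B) = √(1/52622 - 6300) = √(-331518599/52622) = I*√17445171716578/52622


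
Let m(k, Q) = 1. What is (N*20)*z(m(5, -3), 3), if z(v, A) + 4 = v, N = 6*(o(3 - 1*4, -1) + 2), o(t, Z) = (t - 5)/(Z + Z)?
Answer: -1800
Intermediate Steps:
o(t, Z) = (-5 + t)/(2*Z) (o(t, Z) = (-5 + t)/((2*Z)) = (-5 + t)*(1/(2*Z)) = (-5 + t)/(2*Z))
N = 30 (N = 6*((½)*(-5 + (3 - 1*4))/(-1) + 2) = 6*((½)*(-1)*(-5 + (3 - 4)) + 2) = 6*((½)*(-1)*(-5 - 1) + 2) = 6*((½)*(-1)*(-6) + 2) = 6*(3 + 2) = 6*5 = 30)
z(v, A) = -4 + v
(N*20)*z(m(5, -3), 3) = (30*20)*(-4 + 1) = 600*(-3) = -1800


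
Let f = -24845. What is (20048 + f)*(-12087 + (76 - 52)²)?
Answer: 55218267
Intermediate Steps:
(20048 + f)*(-12087 + (76 - 52)²) = (20048 - 24845)*(-12087 + (76 - 52)²) = -4797*(-12087 + 24²) = -4797*(-12087 + 576) = -4797*(-11511) = 55218267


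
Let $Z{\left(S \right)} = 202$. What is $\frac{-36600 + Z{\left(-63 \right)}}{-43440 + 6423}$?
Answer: $\frac{36398}{37017} \approx 0.98328$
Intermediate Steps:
$\frac{-36600 + Z{\left(-63 \right)}}{-43440 + 6423} = \frac{-36600 + 202}{-43440 + 6423} = - \frac{36398}{-37017} = \left(-36398\right) \left(- \frac{1}{37017}\right) = \frac{36398}{37017}$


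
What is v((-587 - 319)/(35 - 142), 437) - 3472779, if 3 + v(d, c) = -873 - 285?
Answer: -3473940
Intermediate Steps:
v(d, c) = -1161 (v(d, c) = -3 + (-873 - 285) = -3 - 1158 = -1161)
v((-587 - 319)/(35 - 142), 437) - 3472779 = -1161 - 3472779 = -3473940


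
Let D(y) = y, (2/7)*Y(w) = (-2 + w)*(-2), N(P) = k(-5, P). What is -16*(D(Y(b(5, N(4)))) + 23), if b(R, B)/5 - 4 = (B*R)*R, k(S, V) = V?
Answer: 57648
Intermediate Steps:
N(P) = P
b(R, B) = 20 + 5*B*R² (b(R, B) = 20 + 5*((B*R)*R) = 20 + 5*(B*R²) = 20 + 5*B*R²)
Y(w) = 14 - 7*w (Y(w) = 7*((-2 + w)*(-2))/2 = 7*(4 - 2*w)/2 = 14 - 7*w)
-16*(D(Y(b(5, N(4)))) + 23) = -16*((14 - 7*(20 + 5*4*5²)) + 23) = -16*((14 - 7*(20 + 5*4*25)) + 23) = -16*((14 - 7*(20 + 500)) + 23) = -16*((14 - 7*520) + 23) = -16*((14 - 3640) + 23) = -16*(-3626 + 23) = -16*(-3603) = 57648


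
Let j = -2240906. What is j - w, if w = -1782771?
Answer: -458135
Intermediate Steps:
j - w = -2240906 - 1*(-1782771) = -2240906 + 1782771 = -458135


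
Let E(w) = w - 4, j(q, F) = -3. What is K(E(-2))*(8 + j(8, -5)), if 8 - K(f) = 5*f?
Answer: 190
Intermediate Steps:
E(w) = -4 + w
K(f) = 8 - 5*f
K(E(-2))*(8 + j(8, -5)) = (8 - 5*(-4 - 2))*(8 - 3) = (8 - 5*(-6))*5 = (8 + 30)*5 = 38*5 = 190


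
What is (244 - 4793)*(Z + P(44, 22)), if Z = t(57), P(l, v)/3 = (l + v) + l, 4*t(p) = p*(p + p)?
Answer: -17782041/2 ≈ -8.8910e+6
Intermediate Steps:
t(p) = p**2/2 (t(p) = (p*(p + p))/4 = (p*(2*p))/4 = (2*p**2)/4 = p**2/2)
P(l, v) = 3*v + 6*l (P(l, v) = 3*((l + v) + l) = 3*(v + 2*l) = 3*v + 6*l)
Z = 3249/2 (Z = (1/2)*57**2 = (1/2)*3249 = 3249/2 ≈ 1624.5)
(244 - 4793)*(Z + P(44, 22)) = (244 - 4793)*(3249/2 + (3*22 + 6*44)) = -4549*(3249/2 + (66 + 264)) = -4549*(3249/2 + 330) = -4549*3909/2 = -17782041/2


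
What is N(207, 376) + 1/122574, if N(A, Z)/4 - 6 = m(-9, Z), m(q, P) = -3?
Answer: 1470889/122574 ≈ 12.000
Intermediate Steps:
N(A, Z) = 12 (N(A, Z) = 24 + 4*(-3) = 24 - 12 = 12)
N(207, 376) + 1/122574 = 12 + 1/122574 = 1470889/122574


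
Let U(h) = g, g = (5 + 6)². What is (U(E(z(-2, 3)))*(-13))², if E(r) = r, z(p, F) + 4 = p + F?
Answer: 2474329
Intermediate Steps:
z(p, F) = -4 + F + p (z(p, F) = -4 + (p + F) = -4 + (F + p) = -4 + F + p)
g = 121 (g = 11² = 121)
U(h) = 121
(U(E(z(-2, 3)))*(-13))² = (121*(-13))² = (-1573)² = 2474329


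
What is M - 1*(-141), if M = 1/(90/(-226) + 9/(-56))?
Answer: 492389/3537 ≈ 139.21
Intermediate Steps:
M = -6328/3537 (M = 1/(90*(-1/226) + 9*(-1/56)) = 1/(-45/113 - 9/56) = 1/(-3537/6328) = -6328/3537 ≈ -1.7891)
M - 1*(-141) = -6328/3537 - 1*(-141) = -6328/3537 + 141 = 492389/3537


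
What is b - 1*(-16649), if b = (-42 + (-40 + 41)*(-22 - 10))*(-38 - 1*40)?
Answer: 22421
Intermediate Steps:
b = 5772 (b = (-42 + 1*(-32))*(-38 - 40) = (-42 - 32)*(-78) = -74*(-78) = 5772)
b - 1*(-16649) = 5772 - 1*(-16649) = 5772 + 16649 = 22421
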